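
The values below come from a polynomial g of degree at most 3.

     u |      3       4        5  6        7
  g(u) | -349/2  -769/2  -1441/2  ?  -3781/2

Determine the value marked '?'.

On equispaced nodes a degree-3 polynomial has vanishing fourth forward difference, so
  g(3) - 4·g(4) + 6·g(5) - 4·g(6) + g(7) = 0.
Substituting the known values and solving for g(6):
  -4·g(6) = 4850
  g(6) = -2425/2.

-2425/2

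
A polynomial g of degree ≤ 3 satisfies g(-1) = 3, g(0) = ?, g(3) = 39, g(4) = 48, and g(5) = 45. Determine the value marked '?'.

0

The 4 known points determine the degree-3 polynomial uniquely.
Write g(s) = as^3 + bs^2 + cs + d. Substituting each data point gives a linear system:
  -a + b - c + d = 3
  27a + 9b + 3c + d = 39
  64a + 16b + 4c + d = 48
  125a + 25b + 5c + d = 45
Solving the system yields a = -1, b = 6, c = 4, d = 0.
So g(s) = -s^3 + 6s^2 + 4s.
Then g(0) = 0.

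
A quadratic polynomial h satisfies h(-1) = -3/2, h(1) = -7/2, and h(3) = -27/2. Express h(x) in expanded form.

Write h(x) = ax^2 + bx + c. Substituting each data point gives a linear system:
  a - b + c = -3/2
  a + b + c = -7/2
  9a + 3b + c = -27/2
Solving the system yields a = -1, b = -1, c = -3/2.
So h(x) = -x^2 - x - 3/2.
Check: h(3) = -27/2. ✓

h(x) = -x^2 - x - 3/2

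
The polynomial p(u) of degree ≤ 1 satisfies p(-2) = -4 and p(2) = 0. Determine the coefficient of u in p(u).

1

Write p(u) = au + b. Substituting each data point gives a linear system:
  -2a + b = -4
  2a + b = 0
Solving the system yields a = 1, b = -2.
So p(u) = u - 2.
The leading coefficient is 1.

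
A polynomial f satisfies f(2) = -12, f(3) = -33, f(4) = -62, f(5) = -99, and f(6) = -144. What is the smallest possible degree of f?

Forward differences of the values at x = 2, 3, 4, 5, 6:
  f  : -12  -33  -62  -99  -144
  Δ  : -21  -29  -37  -45
  Δ^2: -8  -8  -8
  Δ^3: 0  0
  Δ^4: 0
The second differences are constant (-8) and nonzero, while all higher differences vanish, so the minimal degree is 2.

2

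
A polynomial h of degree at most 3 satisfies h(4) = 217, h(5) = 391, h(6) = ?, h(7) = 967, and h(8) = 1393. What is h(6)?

637

On equispaced nodes a degree-3 polynomial has vanishing fourth forward difference, so
  h(4) - 4·h(5) + 6·h(6) - 4·h(7) + h(8) = 0.
Substituting the known values and solving for h(6):
  6·h(6) = 3822
  h(6) = 637.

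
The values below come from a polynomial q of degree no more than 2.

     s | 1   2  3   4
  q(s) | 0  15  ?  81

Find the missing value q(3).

The 3 known points determine the degree-2 polynomial uniquely.
Write q(s) = as^2 + bs + c. Substituting each data point gives a linear system:
  a + b + c = 0
  4a + 2b + c = 15
  16a + 4b + c = 81
Solving the system yields a = 6, b = -3, c = -3.
So q(s) = 6s^2 - 3s - 3.
Then q(3) = 42.

42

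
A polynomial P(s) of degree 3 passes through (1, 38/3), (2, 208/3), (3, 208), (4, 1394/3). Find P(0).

Forward differences of the values at s = 1, 2, 3, 4:
  P  : 38/3  208/3  208  1394/3
  Δ  : 170/3  416/3  770/3
  Δ^2: 82  118
  Δ^3: 36
The third differences are constant, confirming degree 3.
Interpolating (Newton forward form) and evaluating at s = 0 gives P(0) = 2.

2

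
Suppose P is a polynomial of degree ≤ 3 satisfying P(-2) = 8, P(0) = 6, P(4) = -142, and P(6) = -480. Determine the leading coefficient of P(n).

-2

Write P(n) = an^3 + bn^2 + cn + d. Substituting each data point gives a linear system:
  -8a + 4b - 2c + d = 8
  d = 6
  64a + 16b + 4c + d = -142
  216a + 36b + 6c + d = -480
Solving the system yields a = -2, b = -2, c = 3, d = 6.
So P(n) = -2n³ - 2n² + 3n + 6.
The leading coefficient is -2.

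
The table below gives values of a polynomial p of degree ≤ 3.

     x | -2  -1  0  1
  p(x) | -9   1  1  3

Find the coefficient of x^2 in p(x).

1

Write p(x) = ax^3 + bx^2 + cx + d. Substituting each data point gives a linear system:
  -8a + 4b - 2c + d = -9
  -a + b - c + d = 1
  d = 1
  a + b + c + d = 3
Solving the system yields a = 2, b = 1, c = -1, d = 1.
So p(x) = 2x³ + x² - x + 1.
The coefficient of x^2 is 1.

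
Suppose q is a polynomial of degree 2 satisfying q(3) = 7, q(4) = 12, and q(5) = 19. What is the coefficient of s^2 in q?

1

Write q(s) = as^2 + bs + c. Substituting each data point gives a linear system:
  9a + 3b + c = 7
  16a + 4b + c = 12
  25a + 5b + c = 19
Solving the system yields a = 1, b = -2, c = 4.
So q(s) = s² - 2s + 4.
The leading coefficient is 1.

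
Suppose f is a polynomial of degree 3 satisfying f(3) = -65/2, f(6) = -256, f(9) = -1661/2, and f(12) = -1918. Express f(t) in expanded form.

Write f(t) = at^3 + bt^2 + ct + d. Substituting each data point gives a linear system:
  27a + 9b + 3c + d = -65/2
  216a + 36b + 6c + d = -256
  729a + 81b + 9c + d = -1661/2
  1728a + 144b + 12c + d = -1918
Solving the system yields a = -1, b = -3/2, c = 2, d = 2.
So f(t) = -t³ - (3/2)t² + 2t + 2.
Check: f(9) = -1661/2. ✓

f(t) = -t^3 - (3/2)t^2 + 2t + 2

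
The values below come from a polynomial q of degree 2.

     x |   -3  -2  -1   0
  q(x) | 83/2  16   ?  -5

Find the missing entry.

On equispaced nodes a degree-2 polynomial has vanishing third forward difference, so
  - q(-3) + 3·q(-2) - 3·q(-1) + q(0) = 0.
Substituting the known values and solving for q(-1):
  -3·q(-1) = -3/2
  q(-1) = 1/2.

1/2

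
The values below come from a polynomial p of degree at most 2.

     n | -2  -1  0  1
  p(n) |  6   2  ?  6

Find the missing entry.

2

The 3 known points determine the degree-2 polynomial uniquely.
Write p(n) = an^2 + bn + c. Substituting each data point gives a linear system:
  4a - 2b + c = 6
  a - b + c = 2
  a + b + c = 6
Solving the system yields a = 2, b = 2, c = 2.
So p(n) = 2n² + 2n + 2.
Then p(0) = 2.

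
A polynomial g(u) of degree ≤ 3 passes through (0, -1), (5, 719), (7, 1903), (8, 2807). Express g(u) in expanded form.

g(u) = 5u^3 + 4u^2 - u - 1

Write g(u) = au^3 + bu^2 + cu + d. Substituting each data point gives a linear system:
  d = -1
  125a + 25b + 5c + d = 719
  343a + 49b + 7c + d = 1903
  512a + 64b + 8c + d = 2807
Solving the system yields a = 5, b = 4, c = -1, d = -1.
So g(u) = 5u³ + 4u² - u - 1.
Check: g(0) = -1. ✓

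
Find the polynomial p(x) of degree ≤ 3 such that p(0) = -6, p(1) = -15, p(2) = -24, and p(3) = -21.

p(x) = 2x^3 - 6x^2 - 5x - 6

Using the Lagrange interpolation formula with nodes 0, 1, 2, 3:
  L_0(x) = (x - 1)(x - 2)(x - 3) / -6
  L_1(x) = x(x - 2)(x - 3) / 2
  L_2(x) = x(x - 1)(x - 3) / -2
  L_3(x) = x(x - 1)(x - 2) / 6
Then p(x) = -6·L_0(x) - 15·L_1(x) - 24·L_2(x) - 21·L_3(x).
Expanding and collecting terms gives p(x) = 2x³ - 6x² - 5x - 6.
Check: p(0) = -6. ✓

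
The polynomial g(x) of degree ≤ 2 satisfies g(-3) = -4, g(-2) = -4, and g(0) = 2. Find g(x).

Using the Lagrange interpolation formula with nodes -3, -2, 0:
  L_0(x) = (x + 2)x / 3
  L_1(x) = (x + 3)x / -2
  L_2(x) = (x + 3)(x + 2) / 6
Then g(x) = -4·L_0(x) - 4·L_1(x) + 2·L_2(x).
Expanding and collecting terms gives g(x) = x^2 + 5x + 2.
Check: g(-3) = -4. ✓

g(x) = x^2 + 5x + 2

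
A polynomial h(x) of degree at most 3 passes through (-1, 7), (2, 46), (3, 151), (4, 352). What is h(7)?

1831

Write h(x) = ax^3 + bx^2 + cx + d. Substituting each data point gives a linear system:
  -a + b - c + d = 7
  8a + 4b + 2c + d = 46
  27a + 9b + 3c + d = 151
  64a + 16b + 4c + d = 352
Solving the system yields a = 5, b = 3, c = -5, d = 4.
So h(x) = 5x^3 + 3x^2 - 5x + 4.
Then h(7) = 1831.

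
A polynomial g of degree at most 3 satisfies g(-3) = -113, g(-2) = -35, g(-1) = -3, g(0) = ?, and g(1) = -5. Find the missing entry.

1

On equispaced nodes a degree-3 polynomial has vanishing fourth forward difference, so
  g(-3) - 4·g(-2) + 6·g(-1) - 4·g(0) + g(1) = 0.
Substituting the known values and solving for g(0):
  -4·g(0) = -4
  g(0) = 1.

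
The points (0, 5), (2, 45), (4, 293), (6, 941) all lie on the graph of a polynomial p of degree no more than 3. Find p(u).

Write p(u) = au^3 + bu^2 + cu + d. Substituting each data point gives a linear system:
  d = 5
  8a + 4b + 2c + d = 45
  64a + 16b + 4c + d = 293
  216a + 36b + 6c + d = 941
Solving the system yields a = 4, b = 2, c = 0, d = 5.
So p(u) = 4u³ + 2u² + 5.
Check: p(4) = 293. ✓

p(u) = 4u^3 + 2u^2 + 5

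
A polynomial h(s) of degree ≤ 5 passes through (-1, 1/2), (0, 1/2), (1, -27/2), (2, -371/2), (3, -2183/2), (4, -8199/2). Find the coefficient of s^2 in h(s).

Write h(s) = as^5 + bs^4 + cs^3 + ds^2 + es + k. Substituting each data point gives a linear system:
  -a + b - c + d - e + k = 1/2
  k = 1/2
  a + b + c + d + e + k = -27/2
  32a + 16b + 8c + 4d + 2e + k = -371/2
  243a + 81b + 27c + 9d + 3e + k = -2183/2
  1024a + 256b + 64c + 16d + 4e + k = -8199/2
Solving the system yields a = -3, b = -3, c = -3, d = -4, e = -1, k = 1/2.
So h(s) = -3s^5 - 3s^4 - 3s^3 - 4s^2 - s + 1/2.
The coefficient of s^2 is -4.

-4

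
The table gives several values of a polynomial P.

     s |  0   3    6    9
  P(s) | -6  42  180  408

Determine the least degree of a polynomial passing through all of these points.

2

Forward differences of the values at s = 0, 3, 6, 9:
  P  : -6  42  180  408
  Δ  : 48  138  228
  Δ^2: 90  90
  Δ^3: 0
The second differences are constant (90) and nonzero, while all higher differences vanish, so the minimal degree is 2.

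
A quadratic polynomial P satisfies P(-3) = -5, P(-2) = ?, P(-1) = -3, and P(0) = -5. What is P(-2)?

-3

On equispaced nodes a degree-2 polynomial has vanishing third forward difference, so
  - P(-3) + 3·P(-2) - 3·P(-1) + P(0) = 0.
Substituting the known values and solving for P(-2):
  3·P(-2) = -9
  P(-2) = -3.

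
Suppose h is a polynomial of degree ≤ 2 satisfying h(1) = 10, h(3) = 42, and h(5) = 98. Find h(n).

Write h(n) = an^2 + bn + c. Substituting each data point gives a linear system:
  a + b + c = 10
  9a + 3b + c = 42
  25a + 5b + c = 98
Solving the system yields a = 3, b = 4, c = 3.
So h(n) = 3n² + 4n + 3.
Check: h(5) = 98. ✓

h(n) = 3n^2 + 4n + 3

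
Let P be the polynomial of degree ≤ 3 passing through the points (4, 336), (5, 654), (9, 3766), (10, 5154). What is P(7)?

Write P(t) = at^3 + bt^2 + ct + d. Substituting each data point gives a linear system:
  64a + 16b + 4c + d = 336
  125a + 25b + 5c + d = 654
  729a + 81b + 9c + d = 3766
  1000a + 100b + 10c + d = 5154
Solving the system yields a = 5, b = 2, c = -5, d = 4.
So P(t) = 5t³ + 2t² - 5t + 4.
Then P(7) = 1782.

1782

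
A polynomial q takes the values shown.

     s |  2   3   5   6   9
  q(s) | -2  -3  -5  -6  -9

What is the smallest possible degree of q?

1

Divided differences on the nodes 2, 3, 5, 6, 9:
  order 0: -2  -3  -5  -6  -9
  order 1: -1  -1  -1  -1
  order 2: 0  0  0
  order 3: 0  0
  order 4: 0
The order-1 divided differences are all -1 (nonzero) and every higher order vanishes, so the data lies on a polynomial of degree exactly 1.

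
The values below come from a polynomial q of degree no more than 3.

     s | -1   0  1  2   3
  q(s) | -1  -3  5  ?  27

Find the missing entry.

17

The 4 known points determine the degree-3 polynomial uniquely.
Write q(s) = as^3 + bs^2 + cs + d. Substituting each data point gives a linear system:
  -a + b - c + d = -1
  d = -3
  a + b + c + d = 5
  27a + 9b + 3c + d = 27
Solving the system yields a = -1, b = 5, c = 4, d = -3.
So q(s) = -s³ + 5s² + 4s - 3.
Then q(2) = 17.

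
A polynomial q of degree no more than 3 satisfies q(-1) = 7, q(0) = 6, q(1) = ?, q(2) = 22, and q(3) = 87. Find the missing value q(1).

The 4 known points determine the degree-3 polynomial uniquely.
Write q(s) = as^3 + bs^2 + cs + d. Substituting each data point gives a linear system:
  -a + b - c + d = 7
  d = 6
  8a + 4b + 2c + d = 22
  27a + 9b + 3c + d = 87
Solving the system yields a = 4, b = -1, c = -6, d = 6.
So q(s) = 4s^3 - s^2 - 6s + 6.
Then q(1) = 3.

3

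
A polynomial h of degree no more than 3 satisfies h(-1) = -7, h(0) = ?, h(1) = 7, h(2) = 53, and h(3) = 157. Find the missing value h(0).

-5

The 4 known points determine the degree-3 polynomial uniquely.
Write h(t) = at^3 + bt^2 + ct + d. Substituting each data point gives a linear system:
  -a + b - c + d = -7
  a + b + c + d = 7
  8a + 4b + 2c + d = 53
  27a + 9b + 3c + d = 157
Solving the system yields a = 4, b = 5, c = 3, d = -5.
So h(t) = 4t^3 + 5t^2 + 3t - 5.
Then h(0) = -5.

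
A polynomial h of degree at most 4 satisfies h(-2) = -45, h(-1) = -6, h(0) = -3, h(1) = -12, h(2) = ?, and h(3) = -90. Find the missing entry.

-33

The 5 known points determine the degree-4 polynomial uniquely.
Write h(t) = at^4 + bt^3 + ct^2 + dt + e. Substituting each data point gives a linear system:
  16a - 8b + 4c - 2d + e = -45
  a - b + c - d + e = -6
  e = -3
  a + b + c + d + e = -12
  81a + 27b + 9c + 3d + e = -90
Solving the system yields a = -1, b = 2, c = -5, d = -5, e = -3.
So h(t) = -t^4 + 2t^3 - 5t^2 - 5t - 3.
Then h(2) = -33.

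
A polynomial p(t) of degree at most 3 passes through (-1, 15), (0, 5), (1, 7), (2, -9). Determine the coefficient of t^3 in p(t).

-5

Write p(t) = at^3 + bt^2 + ct + d. Substituting each data point gives a linear system:
  -a + b - c + d = 15
  d = 5
  a + b + c + d = 7
  8a + 4b + 2c + d = -9
Solving the system yields a = -5, b = 6, c = 1, d = 5.
So p(t) = -5t^3 + 6t^2 + t + 5.
The leading coefficient is -5.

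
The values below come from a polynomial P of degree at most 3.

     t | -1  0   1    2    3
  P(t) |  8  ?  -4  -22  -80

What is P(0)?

On equispaced nodes a degree-3 polynomial has vanishing fourth forward difference, so
  P(-1) - 4·P(0) + 6·P(1) - 4·P(2) + P(3) = 0.
Substituting the known values and solving for P(0):
  -4·P(0) = 8
  P(0) = -2.

-2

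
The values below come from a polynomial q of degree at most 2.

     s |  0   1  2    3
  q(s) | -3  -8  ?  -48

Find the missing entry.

-23

The 3 known points determine the degree-2 polynomial uniquely.
Write q(s) = as^2 + bs + c. Substituting each data point gives a linear system:
  c = -3
  a + b + c = -8
  9a + 3b + c = -48
Solving the system yields a = -5, b = 0, c = -3.
So q(s) = -5s^2 - 3.
Then q(2) = -23.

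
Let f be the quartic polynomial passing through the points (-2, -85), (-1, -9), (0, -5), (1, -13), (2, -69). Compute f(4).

-949

Forward differences of the values at n = -2, -1, 0, 1, 2:
  f  : -85  -9  -5  -13  -69
  Δ  : 76  4  -8  -56
  Δ^2: -72  -12  -48
  Δ^3: 60  -36
  Δ^4: -96
The fourth differences are constant, confirming degree 4.
Interpolating (Newton forward form) and evaluating at n = 4 gives f(4) = -949.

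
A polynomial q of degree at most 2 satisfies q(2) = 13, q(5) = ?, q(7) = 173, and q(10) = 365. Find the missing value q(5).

The 3 known points determine the degree-2 polynomial uniquely.
Write q(s) = as^2 + bs + c. Substituting each data point gives a linear system:
  4a + 2b + c = 13
  49a + 7b + c = 173
  100a + 10b + c = 365
Solving the system yields a = 4, b = -4, c = 5.
So q(s) = 4s² - 4s + 5.
Then q(5) = 85.

85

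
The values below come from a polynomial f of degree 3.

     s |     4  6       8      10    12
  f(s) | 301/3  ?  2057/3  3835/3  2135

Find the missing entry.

309

On equispaced nodes a degree-3 polynomial has vanishing fourth forward difference, so
  f(4) - 4·f(6) + 6·f(8) - 4·f(10) + f(12) = 0.
Substituting the known values and solving for f(6):
  -4·f(6) = -1236
  f(6) = 309.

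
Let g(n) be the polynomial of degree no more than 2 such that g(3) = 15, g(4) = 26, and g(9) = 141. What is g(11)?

215

Write g(n) = an^2 + bn + c. Substituting each data point gives a linear system:
  9a + 3b + c = 15
  16a + 4b + c = 26
  81a + 9b + c = 141
Solving the system yields a = 2, b = -3, c = 6.
So g(n) = 2n^2 - 3n + 6.
Then g(11) = 215.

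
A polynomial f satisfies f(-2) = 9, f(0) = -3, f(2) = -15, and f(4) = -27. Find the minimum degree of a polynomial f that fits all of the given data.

Forward differences of the values at s = -2, 0, 2, 4:
  f  : 9  -3  -15  -27
  Δ  : -12  -12  -12
  Δ^2: 0  0
  Δ^3: 0
The first differences are constant (-12) and nonzero, while all higher differences vanish, so the minimal degree is 1.

1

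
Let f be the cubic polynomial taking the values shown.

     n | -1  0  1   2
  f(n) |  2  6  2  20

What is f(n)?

Write f(n) = an^3 + bn^2 + cn + d. Substituting each data point gives a linear system:
  -a + b - c + d = 2
  d = 6
  a + b + c + d = 2
  8a + 4b + 2c + d = 20
Solving the system yields a = 5, b = -4, c = -5, d = 6.
So f(n) = 5n^3 - 4n^2 - 5n + 6.
Check: f(0) = 6. ✓

f(n) = 5n^3 - 4n^2 - 5n + 6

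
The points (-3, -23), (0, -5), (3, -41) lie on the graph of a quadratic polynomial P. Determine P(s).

Write P(s) = as^2 + bs + c. Substituting each data point gives a linear system:
  9a - 3b + c = -23
  c = -5
  9a + 3b + c = -41
Solving the system yields a = -3, b = -3, c = -5.
So P(s) = -3s^2 - 3s - 5.
Check: P(3) = -41. ✓

P(s) = -3s^2 - 3s - 5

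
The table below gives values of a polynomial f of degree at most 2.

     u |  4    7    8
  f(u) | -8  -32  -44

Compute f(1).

-2

Using the Lagrange interpolation formula with nodes 4, 7, 8:
  L_0(u) = (u - 7)(u - 8) / 12
  L_1(u) = (u - 4)(u - 8) / -3
  L_2(u) = (u - 4)(u - 7) / 4
Then f(u) = -8·L_0(u) - 32·L_1(u) - 44·L_2(u).
Expanding and collecting terms gives f(u) = -u^2 + 3u - 4.
Evaluating at u = 1: f(1) = -2.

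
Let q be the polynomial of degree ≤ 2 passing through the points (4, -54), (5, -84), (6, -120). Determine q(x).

Write q(x) = ax^2 + bx + c. Substituting each data point gives a linear system:
  16a + 4b + c = -54
  25a + 5b + c = -84
  36a + 6b + c = -120
Solving the system yields a = -3, b = -3, c = 6.
So q(x) = -3x^2 - 3x + 6.
Check: q(4) = -54. ✓

q(x) = -3x^2 - 3x + 6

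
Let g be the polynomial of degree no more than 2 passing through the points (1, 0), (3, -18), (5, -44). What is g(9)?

Write g(x) = ax^2 + bx + c. Substituting each data point gives a linear system:
  a + b + c = 0
  9a + 3b + c = -18
  25a + 5b + c = -44
Solving the system yields a = -1, b = -5, c = 6.
So g(x) = -x^2 - 5x + 6.
Then g(9) = -120.

-120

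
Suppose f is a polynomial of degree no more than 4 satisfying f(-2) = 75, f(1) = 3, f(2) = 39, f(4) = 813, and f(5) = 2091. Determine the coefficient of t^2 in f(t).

Write f(t) = at^4 + bt^3 + ct^2 + dt + e. Substituting each data point gives a linear system:
  16a - 8b + 4c - 2d + e = 75
  a + b + c + d + e = 3
  16a + 8b + 4c + 2d + e = 39
  256a + 64b + 16c + 4d + e = 813
  625a + 125b + 25c + 5d + e = 2091
Solving the system yields a = 4, b = -3, c = -2, d = 3, e = 1.
So f(t) = 4t^4 - 3t^3 - 2t^2 + 3t + 1.
The coefficient of t^2 is -2.

-2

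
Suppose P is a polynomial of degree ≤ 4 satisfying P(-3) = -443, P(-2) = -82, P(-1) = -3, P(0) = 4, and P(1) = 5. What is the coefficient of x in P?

Write P(x) = ax^4 + bx^3 + cx^2 + dx + e. Substituting each data point gives a linear system:
  81a - 27b + 9c - 3d + e = -443
  16a - 8b + 4c - 2d + e = -82
  a - b + c - d + e = -3
  e = 4
  a + b + c + d + e = 5
Solving the system yields a = -6, b = -1, c = 3, d = 5, e = 4.
So P(x) = -6x^4 - x^3 + 3x^2 + 5x + 4.
The coefficient of x is 5.

5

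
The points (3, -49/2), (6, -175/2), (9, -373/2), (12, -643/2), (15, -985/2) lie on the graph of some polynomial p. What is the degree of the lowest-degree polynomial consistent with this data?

Forward differences of the values at n = 3, 6, 9, 12, 15:
  p  : -49/2  -175/2  -373/2  -643/2  -985/2
  Δ  : -63  -99  -135  -171
  Δ^2: -36  -36  -36
  Δ^3: 0  0
  Δ^4: 0
The second differences are constant (-36) and nonzero, while all higher differences vanish, so the minimal degree is 2.

2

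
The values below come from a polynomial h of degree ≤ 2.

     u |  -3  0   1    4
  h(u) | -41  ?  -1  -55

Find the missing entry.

The 3 known points determine the degree-2 polynomial uniquely.
Write h(u) = au^2 + bu + c. Substituting each data point gives a linear system:
  9a - 3b + c = -41
  a + b + c = -1
  16a + 4b + c = -55
Solving the system yields a = -4, b = 2, c = 1.
So h(u) = -4u^2 + 2u + 1.
Then h(0) = 1.

1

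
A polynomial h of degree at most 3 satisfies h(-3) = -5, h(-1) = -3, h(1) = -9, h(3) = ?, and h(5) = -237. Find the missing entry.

-71

The 4 known points determine the degree-3 polynomial uniquely.
Write h(n) = an^3 + bn^2 + cn + d. Substituting each data point gives a linear system:
  -27a + 9b - 3c + d = -5
  -a + b - c + d = -3
  a + b + c + d = -9
  125a + 25b + 5c + d = -237
Solving the system yields a = -1, b = -4, c = -2, d = -2.
So h(n) = -n^3 - 4n^2 - 2n - 2.
Then h(3) = -71.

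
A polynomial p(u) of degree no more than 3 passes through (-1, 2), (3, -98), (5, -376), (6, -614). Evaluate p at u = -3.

Using the Lagrange interpolation formula with nodes -1, 3, 5, 6:
  L_0(u) = (u - 3)(u - 5)(u - 6) / -168
  L_1(u) = (u + 1)(u - 5)(u - 6) / 24
  L_2(u) = (u + 1)(u - 3)(u - 6) / -12
  L_3(u) = (u + 1)(u - 3)(u - 5) / 21
Then p(u) = 2·L_0(u) - 98·L_1(u) - 376·L_2(u) - 614·L_3(u).
Expanding and collecting terms gives p(u) = -2u³ - 5u² - u + 4.
Evaluating at u = -3: p(-3) = 16.

16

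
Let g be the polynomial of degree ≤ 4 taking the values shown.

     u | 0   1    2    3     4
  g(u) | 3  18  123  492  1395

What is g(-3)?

198

Write g(u) = au^4 + bu^3 + cu^2 + du + e. Substituting each data point gives a linear system:
  e = 3
  a + b + c + d + e = 18
  16a + 8b + 4c + 2d + e = 123
  81a + 27b + 9c + 3d + e = 492
  256a + 64b + 16c + 4d + e = 1395
Solving the system yields a = 4, b = 5, c = 2, d = 4, e = 3.
So g(u) = 4u^4 + 5u^3 + 2u^2 + 4u + 3.
Then g(-3) = 198.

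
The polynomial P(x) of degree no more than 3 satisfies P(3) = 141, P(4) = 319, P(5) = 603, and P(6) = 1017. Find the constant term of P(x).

Write P(x) = ax^3 + bx^2 + cx + d. Substituting each data point gives a linear system:
  27a + 9b + 3c + d = 141
  64a + 16b + 4c + d = 319
  125a + 25b + 5c + d = 603
  216a + 36b + 6c + d = 1017
Solving the system yields a = 4, b = 5, c = -5, d = 3.
So P(x) = 4x³ + 5x² - 5x + 3.
The constant term is 3.

3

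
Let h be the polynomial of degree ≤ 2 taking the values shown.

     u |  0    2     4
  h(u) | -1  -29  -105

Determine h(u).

Write h(u) = au^2 + bu + c. Substituting each data point gives a linear system:
  c = -1
  4a + 2b + c = -29
  16a + 4b + c = -105
Solving the system yields a = -6, b = -2, c = -1.
So h(u) = -6u^2 - 2u - 1.
Check: h(4) = -105. ✓

h(u) = -6u^2 - 2u - 1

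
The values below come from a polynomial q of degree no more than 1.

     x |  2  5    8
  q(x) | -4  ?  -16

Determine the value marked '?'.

-10

The 2 known points determine the degree-1 polynomial uniquely.
Write q(x) = ax + b. Substituting each data point gives a linear system:
  2a + b = -4
  8a + b = -16
Solving the system yields a = -2, b = 0.
So q(x) = -2x.
Then q(5) = -10.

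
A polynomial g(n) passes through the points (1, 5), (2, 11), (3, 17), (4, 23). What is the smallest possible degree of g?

1

Forward differences of the values at n = 1, 2, 3, 4:
  g  : 5  11  17  23
  Δ  : 6  6  6
  Δ^2: 0  0
  Δ^3: 0
The first differences are constant (6) and nonzero, while all higher differences vanish, so the minimal degree is 1.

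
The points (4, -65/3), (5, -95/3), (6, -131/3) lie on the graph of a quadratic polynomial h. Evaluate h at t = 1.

-11/3

Using the Lagrange interpolation formula with nodes 4, 5, 6:
  L_0(t) = (t - 5)(t - 6) / 2
  L_1(t) = (t - 4)(t - 6) / -1
  L_2(t) = (t - 4)(t - 5) / 2
Then h(t) = -65/3·L_0(t) - 95/3·L_1(t) - 131/3·L_2(t).
Expanding and collecting terms gives h(t) = -t^2 - t - 5/3.
Evaluating at t = 1: h(1) = -11/3.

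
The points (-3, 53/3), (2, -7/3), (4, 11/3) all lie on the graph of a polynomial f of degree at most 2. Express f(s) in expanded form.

f(s) = s^2 - 3s - 1/3

Write f(s) = as^2 + bs + c. Substituting each data point gives a linear system:
  9a - 3b + c = 53/3
  4a + 2b + c = -7/3
  16a + 4b + c = 11/3
Solving the system yields a = 1, b = -3, c = -1/3.
So f(s) = s^2 - 3s - 1/3.
Check: f(2) = -7/3. ✓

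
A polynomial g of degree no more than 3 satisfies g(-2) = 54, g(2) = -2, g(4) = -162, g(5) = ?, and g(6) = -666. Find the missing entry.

The 4 known points determine the degree-3 polynomial uniquely.
Write g(n) = an^3 + bn^2 + cn + d. Substituting each data point gives a linear system:
  -8a + 4b - 2c + d = 54
  8a + 4b + 2c + d = -2
  64a + 16b + 4c + d = -162
  216a + 36b + 6c + d = -666
Solving the system yields a = -4, b = 5, c = 2, d = 6.
So g(n) = -4n³ + 5n² + 2n + 6.
Then g(5) = -359.

-359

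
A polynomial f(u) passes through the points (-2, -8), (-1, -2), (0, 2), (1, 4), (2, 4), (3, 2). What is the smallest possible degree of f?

2

Forward differences of the values at u = -2, -1, 0, 1, 2, 3:
  f  : -8  -2  2  4  4  2
  Δ  : 6  4  2  0  -2
  Δ^2: -2  -2  -2  -2
  Δ^3: 0  0  0
  Δ^4: 0  0
  Δ^5: 0
The second differences are constant (-2) and nonzero, while all higher differences vanish, so the minimal degree is 2.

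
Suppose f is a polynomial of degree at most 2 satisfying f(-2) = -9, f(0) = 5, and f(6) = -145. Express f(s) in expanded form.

Write f(s) = as^2 + bs + c. Substituting each data point gives a linear system:
  4a - 2b + c = -9
  c = 5
  36a + 6b + c = -145
Solving the system yields a = -4, b = -1, c = 5.
So f(s) = -4s^2 - s + 5.
Check: f(0) = 5. ✓

f(s) = -4s^2 - s + 5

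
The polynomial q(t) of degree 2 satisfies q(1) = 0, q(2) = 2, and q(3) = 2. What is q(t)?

Write q(t) = at^2 + bt + c. Substituting each data point gives a linear system:
  a + b + c = 0
  4a + 2b + c = 2
  9a + 3b + c = 2
Solving the system yields a = -1, b = 5, c = -4.
So q(t) = -t^2 + 5t - 4.
Check: q(3) = 2. ✓

q(t) = -t^2 + 5t - 4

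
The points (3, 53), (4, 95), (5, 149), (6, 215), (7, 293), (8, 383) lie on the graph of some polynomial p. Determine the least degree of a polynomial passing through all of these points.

Forward differences of the values at x = 3, 4, 5, 6, 7, 8:
  p  : 53  95  149  215  293  383
  Δ  : 42  54  66  78  90
  Δ^2: 12  12  12  12
  Δ^3: 0  0  0
  Δ^4: 0  0
  Δ^5: 0
The second differences are constant (12) and nonzero, while all higher differences vanish, so the minimal degree is 2.

2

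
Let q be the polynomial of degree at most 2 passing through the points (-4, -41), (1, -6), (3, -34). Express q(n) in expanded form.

q(n) = -3n^2 - 2n - 1

Write q(n) = an^2 + bn + c. Substituting each data point gives a linear system:
  16a - 4b + c = -41
  a + b + c = -6
  9a + 3b + c = -34
Solving the system yields a = -3, b = -2, c = -1.
So q(n) = -3n² - 2n - 1.
Check: q(3) = -34. ✓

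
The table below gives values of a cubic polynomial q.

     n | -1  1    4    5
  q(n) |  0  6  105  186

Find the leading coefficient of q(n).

1

Write q(n) = an^3 + bn^2 + cn + d. Substituting each data point gives a linear system:
  -a + b - c + d = 0
  a + b + c + d = 6
  64a + 16b + 4c + d = 105
  125a + 25b + 5c + d = 186
Solving the system yields a = 1, b = 2, c = 2, d = 1.
So q(n) = n³ + 2n² + 2n + 1.
The leading coefficient is 1.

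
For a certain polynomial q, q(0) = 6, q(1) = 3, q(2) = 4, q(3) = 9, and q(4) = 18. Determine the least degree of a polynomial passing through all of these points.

2

Forward differences of the values at s = 0, 1, 2, 3, 4:
  q  : 6  3  4  9  18
  Δ  : -3  1  5  9
  Δ^2: 4  4  4
  Δ^3: 0  0
  Δ^4: 0
The second differences are constant (4) and nonzero, while all higher differences vanish, so the minimal degree is 2.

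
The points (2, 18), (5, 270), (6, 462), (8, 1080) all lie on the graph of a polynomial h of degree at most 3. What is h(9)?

Using the Lagrange interpolation formula with nodes 2, 5, 6, 8:
  L_0(u) = (u - 5)(u - 6)(u - 8) / -72
  L_1(u) = (u - 2)(u - 6)(u - 8) / 9
  L_2(u) = (u - 2)(u - 5)(u - 8) / -8
  L_3(u) = (u - 2)(u - 5)(u - 6) / 36
Then h(u) = 18·L_0(u) + 270·L_1(u) + 462·L_2(u) + 1080·L_3(u).
Expanding and collecting terms gives h(u) = 2u^3 + u^2 - u.
Evaluating at u = 9: h(9) = 1530.

1530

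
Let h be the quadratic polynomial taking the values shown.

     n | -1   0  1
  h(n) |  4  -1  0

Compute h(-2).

Forward differences of the values at n = -1, 0, 1:
  h  : 4  -1  0
  Δ  : -5  1
  Δ^2: 6
The second differences are constant, confirming degree 2.
Interpolating (Newton forward form) and evaluating at n = -2 gives h(-2) = 15.

15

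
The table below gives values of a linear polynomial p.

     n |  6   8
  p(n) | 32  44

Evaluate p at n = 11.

Write p(n) = an + b. Substituting each data point gives a linear system:
  6a + b = 32
  8a + b = 44
Solving the system yields a = 6, b = -4.
So p(n) = 6n - 4.
Then p(11) = 62.

62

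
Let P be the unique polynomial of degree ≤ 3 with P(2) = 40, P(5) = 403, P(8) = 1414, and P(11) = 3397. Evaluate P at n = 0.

-2

Forward differences of the values at n = 2, 5, 8, 11:
  P  : 40  403  1414  3397
  Δ  : 363  1011  1983
  Δ^2: 648  972
  Δ^3: 324
The third differences are constant, confirming degree 3.
Interpolating (Newton forward form) and evaluating at n = 0 gives P(0) = -2.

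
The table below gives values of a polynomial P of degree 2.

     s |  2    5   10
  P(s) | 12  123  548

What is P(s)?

Write P(s) = as^2 + bs + c. Substituting each data point gives a linear system:
  4a + 2b + c = 12
  25a + 5b + c = 123
  100a + 10b + c = 548
Solving the system yields a = 6, b = -5, c = -2.
So P(s) = 6s^2 - 5s - 2.
Check: P(5) = 123. ✓

P(s) = 6s^2 - 5s - 2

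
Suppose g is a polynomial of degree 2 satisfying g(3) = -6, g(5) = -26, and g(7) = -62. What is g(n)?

g(n) = -2n^2 + 6n - 6

Write g(n) = an^2 + bn + c. Substituting each data point gives a linear system:
  9a + 3b + c = -6
  25a + 5b + c = -26
  49a + 7b + c = -62
Solving the system yields a = -2, b = 6, c = -6.
So g(n) = -2n^2 + 6n - 6.
Check: g(5) = -26. ✓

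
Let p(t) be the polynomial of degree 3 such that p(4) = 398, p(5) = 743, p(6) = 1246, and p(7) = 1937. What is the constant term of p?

-2

Write p(t) = at^3 + bt^2 + ct + d. Substituting each data point gives a linear system:
  64a + 16b + 4c + d = 398
  125a + 25b + 5c + d = 743
  216a + 36b + 6c + d = 1246
  343a + 49b + 7c + d = 1937
Solving the system yields a = 5, b = 4, c = 4, d = -2.
So p(t) = 5t^3 + 4t^2 + 4t - 2.
The constant term is -2.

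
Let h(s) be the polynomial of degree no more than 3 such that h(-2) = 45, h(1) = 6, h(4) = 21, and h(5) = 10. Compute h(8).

Write h(s) = as^3 + bs^2 + cs + d. Substituting each data point gives a linear system:
  -8a + 4b - 2c + d = 45
  a + b + c + d = 6
  64a + 16b + 4c + d = 21
  125a + 25b + 5c + d = 10
Solving the system yields a = -1, b = 6, c = -4, d = 5.
So h(s) = -s³ + 6s² - 4s + 5.
Then h(8) = -155.

-155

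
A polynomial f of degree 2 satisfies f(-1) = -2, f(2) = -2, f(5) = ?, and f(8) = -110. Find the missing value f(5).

The 3 known points determine the degree-2 polynomial uniquely.
Write f(u) = au^2 + bu + c. Substituting each data point gives a linear system:
  a - b + c = -2
  4a + 2b + c = -2
  64a + 8b + c = -110
Solving the system yields a = -2, b = 2, c = 2.
So f(u) = -2u^2 + 2u + 2.
Then f(5) = -38.

-38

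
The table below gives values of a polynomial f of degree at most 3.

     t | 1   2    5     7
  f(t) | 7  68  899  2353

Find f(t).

f(t) = 6t^3 + 6t^2 + t - 6

Write f(t) = at^3 + bt^2 + ct + d. Substituting each data point gives a linear system:
  a + b + c + d = 7
  8a + 4b + 2c + d = 68
  125a + 25b + 5c + d = 899
  343a + 49b + 7c + d = 2353
Solving the system yields a = 6, b = 6, c = 1, d = -6.
So f(t) = 6t³ + 6t² + t - 6.
Check: f(7) = 2353. ✓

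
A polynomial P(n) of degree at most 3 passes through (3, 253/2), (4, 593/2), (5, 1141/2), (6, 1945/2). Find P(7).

3053/2

Write P(n) = an^3 + bn^2 + cn + d. Substituting each data point gives a linear system:
  27a + 9b + 3c + d = 253/2
  64a + 16b + 4c + d = 593/2
  125a + 25b + 5c + d = 1141/2
  216a + 36b + 6c + d = 1945/2
Solving the system yields a = 4, b = 4, c = -6, d = 1/2.
So P(n) = 4n³ + 4n² - 6n + 1/2.
Then P(7) = 3053/2.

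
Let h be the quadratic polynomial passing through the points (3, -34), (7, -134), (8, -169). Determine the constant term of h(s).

Write h(s) = as^2 + bs + c. Substituting each data point gives a linear system:
  9a + 3b + c = -34
  49a + 7b + c = -134
  64a + 8b + c = -169
Solving the system yields a = -2, b = -5, c = -1.
So h(s) = -2s^2 - 5s - 1.
The constant term is -1.

-1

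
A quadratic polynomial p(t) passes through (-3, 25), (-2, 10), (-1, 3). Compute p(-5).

Forward differences of the values at t = -3, -2, -1:
  p  : 25  10  3
  Δ  : -15  -7
  Δ^2: 8
The second differences are constant, confirming degree 2.
Interpolating (Newton forward form) and evaluating at t = -5 gives p(-5) = 79.

79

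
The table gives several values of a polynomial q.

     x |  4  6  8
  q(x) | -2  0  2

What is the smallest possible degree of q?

1

Forward differences of the values at x = 4, 6, 8:
  q  : -2  0  2
  Δ  : 2  2
  Δ^2: 0
The first differences are constant (2) and nonzero, while all higher differences vanish, so the minimal degree is 1.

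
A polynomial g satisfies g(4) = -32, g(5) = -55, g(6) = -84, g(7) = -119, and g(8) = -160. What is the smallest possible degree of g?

2

Forward differences of the values at n = 4, 5, 6, 7, 8:
  g  : -32  -55  -84  -119  -160
  Δ  : -23  -29  -35  -41
  Δ^2: -6  -6  -6
  Δ^3: 0  0
  Δ^4: 0
The second differences are constant (-6) and nonzero, while all higher differences vanish, so the minimal degree is 2.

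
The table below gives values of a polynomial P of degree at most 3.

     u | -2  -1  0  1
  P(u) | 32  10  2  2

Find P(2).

4

Using the Lagrange interpolation formula with nodes -2, -1, 0, 1:
  L_0(u) = (u + 1)u(u - 1) / -6
  L_1(u) = (u + 2)u(u - 1) / 2
  L_2(u) = (u + 2)(u + 1)(u - 1) / -2
  L_3(u) = (u + 2)(u + 1)u / 6
Then P(u) = 32·L_0(u) + 10·L_1(u) + 2·L_2(u) + 2·L_3(u).
Expanding and collecting terms gives P(u) = -u^3 + 4u^2 - 3u + 2.
Evaluating at u = 2: P(2) = 4.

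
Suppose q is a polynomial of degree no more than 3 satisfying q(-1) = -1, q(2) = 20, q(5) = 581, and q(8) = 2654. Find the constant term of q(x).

Write q(x) = ax^3 + bx^2 + cx + d. Substituting each data point gives a linear system:
  -a + b - c + d = -1
  8a + 4b + 2c + d = 20
  125a + 25b + 5c + d = 581
  512a + 64b + 8c + d = 2654
Solving the system yields a = 6, b = -6, c = -5, d = 6.
So q(x) = 6x^3 - 6x^2 - 5x + 6.
The constant term is 6.

6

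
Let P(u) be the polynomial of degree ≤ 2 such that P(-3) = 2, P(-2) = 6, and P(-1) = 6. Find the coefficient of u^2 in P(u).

Write P(u) = au^2 + bu + c. Substituting each data point gives a linear system:
  9a - 3b + c = 2
  4a - 2b + c = 6
  a - b + c = 6
Solving the system yields a = -2, b = -6, c = 2.
So P(u) = -2u² - 6u + 2.
The leading coefficient is -2.

-2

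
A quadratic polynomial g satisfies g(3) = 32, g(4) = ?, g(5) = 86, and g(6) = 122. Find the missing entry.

56

On equispaced nodes a degree-2 polynomial has vanishing third forward difference, so
  - g(3) + 3·g(4) - 3·g(5) + g(6) = 0.
Substituting the known values and solving for g(4):
  3·g(4) = 168
  g(4) = 56.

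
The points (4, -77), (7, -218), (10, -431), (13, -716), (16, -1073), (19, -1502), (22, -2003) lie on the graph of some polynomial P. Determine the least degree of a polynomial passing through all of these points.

Forward differences of the values at u = 4, 7, 10, 13, 16, 19, 22:
  P  : -77  -218  -431  -716  -1073  -1502  -2003
  Δ  : -141  -213  -285  -357  -429  -501
  Δ^2: -72  -72  -72  -72  -72
  Δ^3: 0  0  0  0
  Δ^4: 0  0  0
  Δ^5: 0  0
  Δ^6: 0
The second differences are constant (-72) and nonzero, while all higher differences vanish, so the minimal degree is 2.

2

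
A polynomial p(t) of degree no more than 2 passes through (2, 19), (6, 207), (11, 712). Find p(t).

p(t) = 6t^2 - t - 3

Write p(t) = at^2 + bt + c. Substituting each data point gives a linear system:
  4a + 2b + c = 19
  36a + 6b + c = 207
  121a + 11b + c = 712
Solving the system yields a = 6, b = -1, c = -3.
So p(t) = 6t^2 - t - 3.
Check: p(6) = 207. ✓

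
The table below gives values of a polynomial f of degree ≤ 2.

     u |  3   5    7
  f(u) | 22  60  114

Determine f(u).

Write f(u) = au^2 + bu + c. Substituting each data point gives a linear system:
  9a + 3b + c = 22
  25a + 5b + c = 60
  49a + 7b + c = 114
Solving the system yields a = 2, b = 3, c = -5.
So f(u) = 2u² + 3u - 5.
Check: f(7) = 114. ✓

f(u) = 2u^2 + 3u - 5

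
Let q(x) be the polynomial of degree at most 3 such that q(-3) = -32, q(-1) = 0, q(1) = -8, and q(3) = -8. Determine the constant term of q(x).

Write q(x) = ax^3 + bx^2 + cx + d. Substituting each data point gives a linear system:
  -27a + 9b - 3c + d = -32
  -a + b - c + d = 0
  a + b + c + d = -8
  27a + 9b + 3c + d = -8
Solving the system yields a = 1, b = -2, c = -5, d = -2.
So q(x) = x^3 - 2x^2 - 5x - 2.
The constant term is -2.

-2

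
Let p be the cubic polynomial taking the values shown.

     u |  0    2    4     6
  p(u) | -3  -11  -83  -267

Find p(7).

-416

Write p(u) = au^3 + bu^2 + cu + d. Substituting each data point gives a linear system:
  d = -3
  8a + 4b + 2c + d = -11
  64a + 16b + 4c + d = -83
  216a + 36b + 6c + d = -267
Solving the system yields a = -1, b = -2, c = 4, d = -3.
So p(u) = -u^3 - 2u^2 + 4u - 3.
Then p(7) = -416.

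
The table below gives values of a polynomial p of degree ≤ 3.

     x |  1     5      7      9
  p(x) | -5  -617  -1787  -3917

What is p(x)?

Write p(x) = ax^3 + bx^2 + cx + d. Substituting each data point gives a linear system:
  a + b + c + d = -5
  125a + 25b + 5c + d = -617
  343a + 49b + 7c + d = -1787
  729a + 81b + 9c + d = -3917
Solving the system yields a = -6, b = 6, c = -3, d = -2.
So p(x) = -6x^3 + 6x^2 - 3x - 2.
Check: p(7) = -1787. ✓

p(x) = -6x^3 + 6x^2 - 3x - 2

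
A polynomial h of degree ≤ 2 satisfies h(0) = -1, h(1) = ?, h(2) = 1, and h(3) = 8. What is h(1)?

The 3 known points determine the degree-2 polynomial uniquely.
Write h(s) = as^2 + bs + c. Substituting each data point gives a linear system:
  c = -1
  4a + 2b + c = 1
  9a + 3b + c = 8
Solving the system yields a = 2, b = -3, c = -1.
So h(s) = 2s^2 - 3s - 1.
Then h(1) = -2.

-2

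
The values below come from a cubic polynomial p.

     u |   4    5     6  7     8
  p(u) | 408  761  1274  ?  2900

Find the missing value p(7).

On equispaced nodes a degree-3 polynomial has vanishing fourth forward difference, so
  p(4) - 4·p(5) + 6·p(6) - 4·p(7) + p(8) = 0.
Substituting the known values and solving for p(7):
  -4·p(7) = -7908
  p(7) = 1977.

1977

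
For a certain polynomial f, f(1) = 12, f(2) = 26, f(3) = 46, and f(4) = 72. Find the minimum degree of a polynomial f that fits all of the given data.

2

Forward differences of the values at u = 1, 2, 3, 4:
  f  : 12  26  46  72
  Δ  : 14  20  26
  Δ^2: 6  6
  Δ^3: 0
The second differences are constant (6) and nonzero, while all higher differences vanish, so the minimal degree is 2.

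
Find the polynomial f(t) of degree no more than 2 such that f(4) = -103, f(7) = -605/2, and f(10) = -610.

Write f(t) = at^2 + bt + c. Substituting each data point gives a linear system:
  16a + 4b + c = -103
  49a + 7b + c = -605/2
  100a + 10b + c = -610
Solving the system yields a = -6, b = -1/2, c = -5.
So f(t) = -6t^2 - (1/2)t - 5.
Check: f(7) = -605/2. ✓

f(t) = -6t^2 - (1/2)t - 5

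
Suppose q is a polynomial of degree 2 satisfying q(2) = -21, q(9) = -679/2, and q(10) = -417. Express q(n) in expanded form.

q(n) = -4n^2 - (3/2)n - 2

Write q(n) = an^2 + bn + c. Substituting each data point gives a linear system:
  4a + 2b + c = -21
  81a + 9b + c = -679/2
  100a + 10b + c = -417
Solving the system yields a = -4, b = -3/2, c = -2.
So q(n) = -4n^2 - (3/2)n - 2.
Check: q(10) = -417. ✓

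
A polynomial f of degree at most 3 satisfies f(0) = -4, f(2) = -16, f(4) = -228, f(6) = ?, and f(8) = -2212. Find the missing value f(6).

The 4 known points determine the degree-3 polynomial uniquely.
Write f(t) = at^3 + bt^2 + ct + d. Substituting each data point gives a linear system:
  d = -4
  8a + 4b + 2c + d = -16
  64a + 16b + 4c + d = -228
  512a + 64b + 8c + d = -2212
Solving the system yields a = -5, b = 5, c = 4, d = -4.
So f(t) = -5t^3 + 5t^2 + 4t - 4.
Then f(6) = -880.

-880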